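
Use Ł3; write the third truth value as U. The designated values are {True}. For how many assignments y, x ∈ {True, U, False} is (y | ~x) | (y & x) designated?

5

Of the 9 assignments, 5 give a value in {True}.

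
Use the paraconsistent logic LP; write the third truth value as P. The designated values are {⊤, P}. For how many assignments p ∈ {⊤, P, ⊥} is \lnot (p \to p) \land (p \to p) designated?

p=⊤: ⊥ ·
p=P: P ✓
p=⊥: ⊥ ·

1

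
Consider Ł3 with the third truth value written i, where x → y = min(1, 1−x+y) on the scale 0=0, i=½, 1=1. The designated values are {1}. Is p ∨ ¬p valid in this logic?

Countermodel: p=i gives i, which is not designated.

No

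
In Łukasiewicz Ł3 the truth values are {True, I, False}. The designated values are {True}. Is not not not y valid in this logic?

Countermodel: y=True gives False, which is not designated.

No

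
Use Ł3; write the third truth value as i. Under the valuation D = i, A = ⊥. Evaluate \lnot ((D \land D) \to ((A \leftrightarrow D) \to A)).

⊥

D \land D = i \land i = i
A \leftrightarrow D = ⊥ \leftrightarrow i = i  [1 − |0−½|]
(A \leftrightarrow D) \to A = i \to ⊥ = i
(D \land D) \to ((A \leftrightarrow D) \to A) = i \to i = ⊤
\lnot ((D \land D) \to ((A \leftrightarrow D) \to A)) = \lnot ⊤ = ⊥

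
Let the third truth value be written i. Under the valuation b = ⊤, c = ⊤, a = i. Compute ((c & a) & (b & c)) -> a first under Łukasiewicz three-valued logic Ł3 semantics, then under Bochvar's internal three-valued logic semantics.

In Łukasiewicz three-valued logic Ł3: c & a = ⊤ & i = i
b & c = ⊤ & ⊤ = ⊤
(c & a) & (b & c) = i & ⊤ = i
((c & a) & (b & c)) -> a = i -> i = ⊤  [min(1, 1−½+½)]
In Bochvar's internal three-valued logic: c & a = ⊤ & i = i
b & c = ⊤ & ⊤ = ⊤
(c & a) & (b & c) = i & ⊤ = i
((c & a) & (b & c)) -> a = i -> i = i
They differ because Łukasiewicz three-valued logic Ł3 and Bochvar's internal three-valued logic treat i differently under the binary connectives.

⊤; i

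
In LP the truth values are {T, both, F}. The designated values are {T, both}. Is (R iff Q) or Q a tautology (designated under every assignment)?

Countermodel: R=T, Q=F gives F, which is not designated.

No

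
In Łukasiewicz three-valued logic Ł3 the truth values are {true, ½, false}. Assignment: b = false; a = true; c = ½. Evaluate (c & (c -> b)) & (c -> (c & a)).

½

c -> b = ½ -> false = ½  [min(1, 1−½+0)]
c & (c -> b) = ½ & ½ = ½
c & a = ½ & true = ½
c -> (c & a) = ½ -> ½ = true
(c & (c -> b)) & (c -> (c & a)) = ½ & true = ½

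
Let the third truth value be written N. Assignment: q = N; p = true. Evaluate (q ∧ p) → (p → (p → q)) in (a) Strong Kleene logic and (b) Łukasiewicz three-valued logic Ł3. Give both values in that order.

In Strong Kleene logic: q ∧ p = N ∧ true = N
p → q = true → N = N
p → (p → q) = true → N = N
(q ∧ p) → (p → (p → q)) = N → N = N
In Łukasiewicz three-valued logic Ł3: q ∧ p = N ∧ true = N
p → q = true → N = N  [min(1, 1−1+½)]
p → (p → q) = true → N = N
(q ∧ p) → (p → (p → q)) = N → N = true
They differ because Strong Kleene logic and Łukasiewicz three-valued logic Ł3 treat N differently under implication.

N; true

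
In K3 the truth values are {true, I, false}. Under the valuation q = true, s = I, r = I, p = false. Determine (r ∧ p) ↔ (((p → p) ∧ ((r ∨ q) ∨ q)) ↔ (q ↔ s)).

I

r ∧ p = I ∧ false = false
p → p = false → false = true
r ∨ q = I ∨ true = true
(r ∨ q) ∨ q = true ∨ true = true
(p → p) ∧ ((r ∨ q) ∨ q) = true ∧ true = true
q ↔ s = true ↔ I = I
((p → p) ∧ ((r ∨ q) ∨ q)) ↔ (q ↔ s) = true ↔ I = I
(r ∧ p) ↔ (((p → p) ∧ ((r ∨ q) ∨ q)) ↔ (q ↔ s)) = false ↔ I = I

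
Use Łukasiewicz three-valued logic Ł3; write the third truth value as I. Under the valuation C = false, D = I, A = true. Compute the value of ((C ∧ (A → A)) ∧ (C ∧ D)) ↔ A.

A → A = true → true = true
C ∧ (A → A) = false ∧ true = false
C ∧ D = false ∧ I = false
(C ∧ (A → A)) ∧ (C ∧ D) = false ∧ false = false
((C ∧ (A → A)) ∧ (C ∧ D)) ↔ A = false ↔ true = false

false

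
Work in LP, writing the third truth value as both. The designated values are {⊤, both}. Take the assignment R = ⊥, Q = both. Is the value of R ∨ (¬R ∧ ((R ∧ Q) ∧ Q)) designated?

¬R = ¬⊥ = ⊤
R ∧ Q = ⊥ ∧ both = ⊥
(R ∧ Q) ∧ Q = ⊥ ∧ both = ⊥
¬R ∧ ((R ∧ Q) ∧ Q) = ⊤ ∧ ⊥ = ⊥
R ∨ (¬R ∧ ((R ∧ Q) ∧ Q)) = ⊥ ∨ ⊥ = ⊥
⊥ ∉ {⊤, both}.

No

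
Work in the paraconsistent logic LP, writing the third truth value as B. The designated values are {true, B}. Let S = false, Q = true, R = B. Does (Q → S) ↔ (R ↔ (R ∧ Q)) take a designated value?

Q → S = true → false = false
R ∧ Q = B ∧ true = B
R ↔ (R ∧ Q) = B ↔ B = B
(Q → S) ↔ (R ↔ (R ∧ Q)) = false ↔ B = B
B ∈ {true, B}.

Yes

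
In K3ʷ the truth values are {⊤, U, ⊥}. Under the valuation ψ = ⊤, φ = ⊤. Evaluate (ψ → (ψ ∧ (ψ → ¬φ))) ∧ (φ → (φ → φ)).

¬φ = ¬⊤ = ⊥
ψ → ¬φ = ⊤ → ⊥ = ⊥
ψ ∧ (ψ → ¬φ) = ⊤ ∧ ⊥ = ⊥
ψ → (ψ ∧ (ψ → ¬φ)) = ⊤ → ⊥ = ⊥
φ → φ = ⊤ → ⊤ = ⊤
φ → (φ → φ) = ⊤ → ⊤ = ⊤
(ψ → (ψ ∧ (ψ → ¬φ))) ∧ (φ → (φ → φ)) = ⊥ ∧ ⊤ = ⊥

⊥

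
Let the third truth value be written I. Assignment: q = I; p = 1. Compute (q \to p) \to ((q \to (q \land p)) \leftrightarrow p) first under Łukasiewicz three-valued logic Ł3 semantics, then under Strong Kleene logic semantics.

In Łukasiewicz three-valued logic Ł3: q \to p = I \to 1 = 1  [min(1, 1−½+1)]
q \land p = I \land 1 = I
q \to (q \land p) = I \to I = 1
(q \to (q \land p)) \leftrightarrow p = 1 \leftrightarrow 1 = 1
(q \to p) \to ((q \to (q \land p)) \leftrightarrow p) = 1 \to 1 = 1
In Strong Kleene logic: q \to p = I \to 1 = 1
q \land p = I \land 1 = I
q \to (q \land p) = I \to I = I
(q \to (q \land p)) \leftrightarrow p = I \leftrightarrow 1 = I
(q \to p) \to ((q \to (q \land p)) \leftrightarrow p) = 1 \to I = I
They differ because Łukasiewicz three-valued logic Ł3 and Strong Kleene logic treat I differently under implication.

1; I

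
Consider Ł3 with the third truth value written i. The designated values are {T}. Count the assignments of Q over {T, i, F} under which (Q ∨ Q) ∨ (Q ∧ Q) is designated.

1

Q=T: T ✓
Q=i: i ·
Q=F: F ·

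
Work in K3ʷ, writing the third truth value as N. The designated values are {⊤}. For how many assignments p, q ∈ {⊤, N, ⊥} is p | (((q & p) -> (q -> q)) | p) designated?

4

Designated under: (p=⊤, q=⊤); (p=⊤, q=⊥); (p=⊥, q=⊤); (p=⊥, q=⊥).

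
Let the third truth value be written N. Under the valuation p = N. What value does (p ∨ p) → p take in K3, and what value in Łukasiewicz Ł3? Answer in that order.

N; True

In K3: p ∨ p = N ∨ N = N
(p ∨ p) → p = N → N = N
In Łukasiewicz Ł3: p ∨ p = N ∨ N = N
(p ∨ p) → p = N → N = True  [min(1, 1−½+½)]
They differ because K3 and Łukasiewicz Ł3 treat N differently under implication.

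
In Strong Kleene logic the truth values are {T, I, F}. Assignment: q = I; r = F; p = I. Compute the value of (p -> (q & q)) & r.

F

q & q = I & I = I
p -> (q & q) = I -> I = I  [~I | I]
(p -> (q & q)) & r = I & F = F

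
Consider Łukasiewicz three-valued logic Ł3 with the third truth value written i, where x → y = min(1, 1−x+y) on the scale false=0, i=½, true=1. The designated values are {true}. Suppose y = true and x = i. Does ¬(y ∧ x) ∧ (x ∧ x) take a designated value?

y ∧ x = true ∧ i = i
¬(y ∧ x) = ¬i = i
x ∧ x = i ∧ i = i
¬(y ∧ x) ∧ (x ∧ x) = i ∧ i = i
i ∉ {true}.

No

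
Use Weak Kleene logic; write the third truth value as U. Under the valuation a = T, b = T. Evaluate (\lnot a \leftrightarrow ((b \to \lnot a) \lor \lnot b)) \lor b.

\lnot a = \lnot T = F
\lnot a = \lnot T = F
b \to \lnot a = T \to F = F
\lnot b = \lnot T = F
(b \to \lnot a) \lor \lnot b = F \lor F = F
\lnot a \leftrightarrow ((b \to \lnot a) \lor \lnot b) = F \leftrightarrow F = T
(\lnot a \leftrightarrow ((b \to \lnot a) \lor \lnot b)) \lor b = T \lor T = T

T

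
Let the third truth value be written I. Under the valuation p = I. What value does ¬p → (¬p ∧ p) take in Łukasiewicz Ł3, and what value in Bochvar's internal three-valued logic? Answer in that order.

In Łukasiewicz Ł3: ¬p = ¬I = I
¬p = ¬I = I
¬p ∧ p = I ∧ I = I
¬p → (¬p ∧ p) = I → I = true  [min(1, 1−½+½)]
In Bochvar's internal three-valued logic: ¬p = ¬I = I
¬p = ¬I = I
¬p ∧ p = I ∧ I = I
¬p → (¬p ∧ p) = I → I = I  [any arg is the third value ⇒ result is the third value]
They differ because Łukasiewicz Ł3 and Bochvar's internal three-valued logic treat I differently under the binary connectives.

true; I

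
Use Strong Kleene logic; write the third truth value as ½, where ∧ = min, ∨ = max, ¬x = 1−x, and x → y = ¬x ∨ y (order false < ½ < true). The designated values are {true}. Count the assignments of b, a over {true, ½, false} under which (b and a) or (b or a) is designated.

5

Of the 9 assignments, 5 give a value in {true}.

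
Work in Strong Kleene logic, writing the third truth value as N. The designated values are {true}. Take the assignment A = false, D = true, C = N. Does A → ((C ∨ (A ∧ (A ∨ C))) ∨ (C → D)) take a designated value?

Yes

A ∨ C = false ∨ N = N
A ∧ (A ∨ C) = false ∧ N = false
C ∨ (A ∧ (A ∨ C)) = N ∨ false = N
C → D = N → true = true  [¬N ∨ true]
(C ∨ (A ∧ (A ∨ C))) ∨ (C → D) = N ∨ true = true
A → ((C ∨ (A ∧ (A ∨ C))) ∨ (C → D)) = false → true = true
true ∈ {true}.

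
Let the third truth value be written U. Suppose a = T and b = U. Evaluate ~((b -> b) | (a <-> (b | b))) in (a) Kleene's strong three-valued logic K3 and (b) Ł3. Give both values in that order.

U; F

In Kleene's strong three-valued logic K3: b -> b = U -> U = U
b | b = U | U = U
a <-> (b | b) = T <-> U = U
(b -> b) | (a <-> (b | b)) = U | U = U
~((b -> b) | (a <-> (b | b))) = ~U = U
In Ł3: b -> b = U -> U = T  [min(1, 1−½+½)]
b | b = U | U = U
a <-> (b | b) = T <-> U = U
(b -> b) | (a <-> (b | b)) = T | U = T
~((b -> b) | (a <-> (b | b))) = ~T = F
They differ because Kleene's strong three-valued logic K3 and Ł3 treat U differently under implication.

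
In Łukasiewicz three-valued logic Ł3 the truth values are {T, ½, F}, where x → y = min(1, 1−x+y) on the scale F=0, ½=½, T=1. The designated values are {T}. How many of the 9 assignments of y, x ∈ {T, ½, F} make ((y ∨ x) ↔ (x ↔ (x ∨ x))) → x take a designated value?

6

Of the 9 assignments, 6 give a value in {T}.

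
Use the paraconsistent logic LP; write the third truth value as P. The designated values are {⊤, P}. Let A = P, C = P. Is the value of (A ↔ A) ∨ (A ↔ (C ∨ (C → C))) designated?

A ↔ A = P ↔ P = P
C → C = P → P = P
C ∨ (C → C) = P ∨ P = P
A ↔ (C ∨ (C → C)) = P ↔ P = P
(A ↔ A) ∨ (A ↔ (C ∨ (C → C))) = P ∨ P = P
P ∈ {⊤, P}.

Yes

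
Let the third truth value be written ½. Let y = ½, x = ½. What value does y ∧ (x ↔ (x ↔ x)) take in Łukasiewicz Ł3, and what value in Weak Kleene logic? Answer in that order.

In Łukasiewicz Ł3: x ↔ x = ½ ↔ ½ = T
x ↔ (x ↔ x) = ½ ↔ T = ½
y ∧ (x ↔ (x ↔ x)) = ½ ∧ ½ = ½
In Weak Kleene logic: x ↔ x = ½ ↔ ½ = ½
x ↔ (x ↔ x) = ½ ↔ ½ = ½
y ∧ (x ↔ (x ↔ x)) = ½ ∧ ½ = ½

½; ½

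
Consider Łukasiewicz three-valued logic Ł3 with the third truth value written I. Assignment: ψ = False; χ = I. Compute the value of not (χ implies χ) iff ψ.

True

χ implies χ = I implies I = True  [min(1, 1−½+½)]
not (χ implies χ) = not True = False
not (χ implies χ) iff ψ = False iff False = True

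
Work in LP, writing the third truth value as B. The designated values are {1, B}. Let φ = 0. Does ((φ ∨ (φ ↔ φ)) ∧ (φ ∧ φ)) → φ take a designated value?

Yes

φ ↔ φ = 0 ↔ 0 = 1
φ ∨ (φ ↔ φ) = 0 ∨ 1 = 1
φ ∧ φ = 0 ∧ 0 = 0
(φ ∨ (φ ↔ φ)) ∧ (φ ∧ φ) = 1 ∧ 0 = 0
((φ ∨ (φ ↔ φ)) ∧ (φ ∧ φ)) → φ = 0 → 0 = 1
1 ∈ {1, B}.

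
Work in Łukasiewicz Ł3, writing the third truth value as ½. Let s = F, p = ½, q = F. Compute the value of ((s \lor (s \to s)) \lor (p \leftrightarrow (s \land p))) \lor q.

T

s \to s = F \to F = T
s \lor (s \to s) = F \lor T = T
s \land p = F \land ½ = F
p \leftrightarrow (s \land p) = ½ \leftrightarrow F = ½  [1 − |½−0|]
(s \lor (s \to s)) \lor (p \leftrightarrow (s \land p)) = T \lor ½ = T
((s \lor (s \to s)) \lor (p \leftrightarrow (s \land p))) \lor q = T \lor F = T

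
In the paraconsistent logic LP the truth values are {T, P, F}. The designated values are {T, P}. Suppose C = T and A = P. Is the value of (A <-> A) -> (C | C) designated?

Yes

A <-> A = P <-> P = P
C | C = T | T = T
(A <-> A) -> (C | C) = P -> T = T
T ∈ {T, P}.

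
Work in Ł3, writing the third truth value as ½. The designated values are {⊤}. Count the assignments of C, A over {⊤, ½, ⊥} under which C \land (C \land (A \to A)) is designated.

3

Designated under: (C=⊤, A=⊤); (C=⊤, A=½); (C=⊤, A=⊥).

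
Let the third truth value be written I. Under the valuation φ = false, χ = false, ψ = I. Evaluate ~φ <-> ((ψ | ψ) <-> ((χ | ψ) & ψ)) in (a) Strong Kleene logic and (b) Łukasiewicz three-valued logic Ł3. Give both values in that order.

I; true

In Strong Kleene logic: ~φ = ~false = true
ψ | ψ = I | I = I
χ | ψ = false | I = I
(χ | ψ) & ψ = I & I = I
(ψ | ψ) <-> ((χ | ψ) & ψ) = I <-> I = I
~φ <-> ((ψ | ψ) <-> ((χ | ψ) & ψ)) = true <-> I = I
In Łukasiewicz three-valued logic Ł3: ~φ = ~false = true
ψ | ψ = I | I = I
χ | ψ = false | I = I
(χ | ψ) & ψ = I & I = I
(ψ | ψ) <-> ((χ | ψ) & ψ) = I <-> I = true  [1 − |½−½|]
~φ <-> ((ψ | ψ) <-> ((χ | ψ) & ψ)) = true <-> true = true
They differ because Strong Kleene logic and Łukasiewicz three-valued logic Ł3 treat I differently under implication.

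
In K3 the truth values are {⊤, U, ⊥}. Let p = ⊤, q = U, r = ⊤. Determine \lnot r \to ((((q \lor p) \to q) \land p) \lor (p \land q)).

\lnot r = \lnot ⊤ = ⊥
q \lor p = U \lor ⊤ = ⊤
(q \lor p) \to q = ⊤ \to U = U  [\lnot ⊤ \lor U]
((q \lor p) \to q) \land p = U \land ⊤ = U
p \land q = ⊤ \land U = U
(((q \lor p) \to q) \land p) \lor (p \land q) = U \lor U = U
\lnot r \to ((((q \lor p) \to q) \land p) \lor (p \land q)) = ⊥ \to U = ⊤

⊤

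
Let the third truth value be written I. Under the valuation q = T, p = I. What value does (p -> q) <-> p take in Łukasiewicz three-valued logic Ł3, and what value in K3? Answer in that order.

In Łukasiewicz three-valued logic Ł3: p -> q = I -> T = T  [min(1, 1−½+1)]
(p -> q) <-> p = T <-> I = I
In K3: p -> q = I -> T = T  [~I | T]
(p -> q) <-> p = T <-> I = I

I; I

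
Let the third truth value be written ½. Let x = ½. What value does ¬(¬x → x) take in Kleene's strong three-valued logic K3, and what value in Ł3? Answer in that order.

½; F

In Kleene's strong three-valued logic K3: ¬x = ¬½ = ½
¬x → x = ½ → ½ = ½
¬(¬x → x) = ¬½ = ½
In Ł3: ¬x = ¬½ = ½
¬x → x = ½ → ½ = T  [min(1, 1−½+½)]
¬(¬x → x) = ¬T = F
They differ because Kleene's strong three-valued logic K3 and Ł3 treat ½ differently under implication.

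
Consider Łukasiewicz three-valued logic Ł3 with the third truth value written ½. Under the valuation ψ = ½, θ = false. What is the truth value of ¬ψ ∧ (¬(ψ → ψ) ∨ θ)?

false

¬ψ = ¬½ = ½
ψ → ψ = ½ → ½ = true  [min(1, 1−½+½)]
¬(ψ → ψ) = ¬true = false
¬(ψ → ψ) ∨ θ = false ∨ false = false
¬ψ ∧ (¬(ψ → ψ) ∨ θ) = ½ ∧ false = false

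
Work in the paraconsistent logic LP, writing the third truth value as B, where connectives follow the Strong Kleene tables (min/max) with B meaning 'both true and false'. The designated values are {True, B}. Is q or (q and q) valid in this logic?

No

Countermodel: q=False gives False, which is not designated.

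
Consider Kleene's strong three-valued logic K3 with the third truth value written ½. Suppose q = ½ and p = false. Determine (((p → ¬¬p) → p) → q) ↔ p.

false

¬p = ¬false = true
¬¬p = ¬true = false
p → ¬¬p = false → false = true
(p → ¬¬p) → p = true → false = false
((p → ¬¬p) → p) → q = false → ½ = true  [¬false ∨ ½]
(((p → ¬¬p) → p) → q) ↔ p = true ↔ false = false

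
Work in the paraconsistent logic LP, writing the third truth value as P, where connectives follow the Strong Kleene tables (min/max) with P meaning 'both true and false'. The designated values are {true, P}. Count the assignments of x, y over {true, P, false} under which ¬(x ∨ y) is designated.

Designated under: (x=P, y=P); (x=P, y=false); (x=false, y=P); (x=false, y=false).

4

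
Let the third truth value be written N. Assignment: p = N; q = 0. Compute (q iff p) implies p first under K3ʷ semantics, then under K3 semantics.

In K3ʷ: q iff p = 0 iff N = N
(q iff p) implies p = N implies N = N  [any arg is the third value ⇒ result is the third value]
In K3: q iff p = 0 iff N = N
(q iff p) implies p = N implies N = N  [not N or N]

N; N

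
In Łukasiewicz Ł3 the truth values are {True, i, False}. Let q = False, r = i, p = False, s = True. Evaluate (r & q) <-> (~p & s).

r & q = i & False = False
~p = ~False = True
~p & s = True & True = True
(r & q) <-> (~p & s) = False <-> True = False

False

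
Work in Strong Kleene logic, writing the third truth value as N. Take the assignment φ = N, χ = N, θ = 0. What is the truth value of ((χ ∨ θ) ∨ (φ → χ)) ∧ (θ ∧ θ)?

χ ∨ θ = N ∨ 0 = N
φ → χ = N → N = N  [¬N ∨ N]
(χ ∨ θ) ∨ (φ → χ) = N ∨ N = N
θ ∧ θ = 0 ∧ 0 = 0
((χ ∨ θ) ∨ (φ → χ)) ∧ (θ ∧ θ) = N ∧ 0 = 0

0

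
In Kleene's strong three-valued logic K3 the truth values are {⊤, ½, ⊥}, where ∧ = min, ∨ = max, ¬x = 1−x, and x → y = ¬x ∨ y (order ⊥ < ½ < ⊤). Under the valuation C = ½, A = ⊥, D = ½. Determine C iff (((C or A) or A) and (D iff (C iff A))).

½

C or A = ½ or ⊥ = ½
(C or A) or A = ½ or ⊥ = ½
C iff A = ½ iff ⊥ = ½
D iff (C iff A) = ½ iff ½ = ½
((C or A) or A) and (D iff (C iff A)) = ½ and ½ = ½
C iff (((C or A) or A) and (D iff (C iff A))) = ½ iff ½ = ½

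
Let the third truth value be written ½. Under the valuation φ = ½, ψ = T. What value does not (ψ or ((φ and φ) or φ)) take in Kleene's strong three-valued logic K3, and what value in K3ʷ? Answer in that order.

F; ½

In Kleene's strong three-valued logic K3: φ and φ = ½ and ½ = ½
(φ and φ) or φ = ½ or ½ = ½
ψ or ((φ and φ) or φ) = T or ½ = T
not (ψ or ((φ and φ) or φ)) = not T = F
In K3ʷ: φ and φ = ½ and ½ = ½
(φ and φ) or φ = ½ or ½ = ½
ψ or ((φ and φ) or φ) = T or ½ = ½
not (ψ or ((φ and φ) or φ)) = not ½ = ½
They differ because Kleene's strong three-valued logic K3 and K3ʷ treat ½ differently under the binary connectives.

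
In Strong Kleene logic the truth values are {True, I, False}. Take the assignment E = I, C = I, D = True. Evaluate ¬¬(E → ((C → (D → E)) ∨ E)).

D → E = True → I = I
C → (D → E) = I → I = I
(C → (D → E)) ∨ E = I ∨ I = I
E → ((C → (D → E)) ∨ E) = I → I = I
¬(E → ((C → (D → E)) ∨ E)) = ¬I = I
¬¬(E → ((C → (D → E)) ∨ E)) = ¬I = I

I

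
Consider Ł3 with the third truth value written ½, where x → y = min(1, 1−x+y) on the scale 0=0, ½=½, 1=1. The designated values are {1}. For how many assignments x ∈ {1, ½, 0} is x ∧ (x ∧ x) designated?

x=1: 1 ✓
x=½: ½ ·
x=0: 0 ·

1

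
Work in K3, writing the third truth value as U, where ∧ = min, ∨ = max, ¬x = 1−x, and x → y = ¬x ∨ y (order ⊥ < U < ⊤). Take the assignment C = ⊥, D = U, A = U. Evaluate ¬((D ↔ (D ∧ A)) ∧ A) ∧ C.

⊥

D ∧ A = U ∧ U = U
D ↔ (D ∧ A) = U ↔ U = U
(D ↔ (D ∧ A)) ∧ A = U ∧ U = U
¬((D ↔ (D ∧ A)) ∧ A) = ¬U = U
¬((D ↔ (D ∧ A)) ∧ A) ∧ C = U ∧ ⊥ = ⊥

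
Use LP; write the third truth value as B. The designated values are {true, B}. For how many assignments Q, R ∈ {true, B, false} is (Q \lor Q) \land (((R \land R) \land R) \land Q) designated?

Designated under: (Q=true, R=true); (Q=true, R=B); (Q=B, R=true); (Q=B, R=B).

4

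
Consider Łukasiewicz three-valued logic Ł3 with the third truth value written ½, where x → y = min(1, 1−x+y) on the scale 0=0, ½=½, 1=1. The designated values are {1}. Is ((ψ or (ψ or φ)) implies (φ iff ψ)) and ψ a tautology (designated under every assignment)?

Countermodel: ψ=1, φ=½ gives ½, which is not designated.

No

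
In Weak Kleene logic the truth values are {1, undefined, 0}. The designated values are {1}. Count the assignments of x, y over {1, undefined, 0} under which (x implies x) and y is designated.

2

Designated under: (x=1, y=1); (x=0, y=1).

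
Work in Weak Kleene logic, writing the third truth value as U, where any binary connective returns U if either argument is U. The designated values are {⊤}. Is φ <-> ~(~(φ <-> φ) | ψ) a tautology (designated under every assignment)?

Countermodel: φ=⊤, ψ=⊤ gives ⊥, which is not designated.

No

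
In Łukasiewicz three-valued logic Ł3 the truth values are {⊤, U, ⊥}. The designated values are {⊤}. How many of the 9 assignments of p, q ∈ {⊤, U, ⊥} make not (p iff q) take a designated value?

Designated under: (p=⊤, q=⊥); (p=⊥, q=⊤).

2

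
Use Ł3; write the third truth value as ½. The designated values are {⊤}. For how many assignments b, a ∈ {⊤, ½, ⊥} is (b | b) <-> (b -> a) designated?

2

Designated under: (b=⊤, a=⊤); (b=½, a=⊥).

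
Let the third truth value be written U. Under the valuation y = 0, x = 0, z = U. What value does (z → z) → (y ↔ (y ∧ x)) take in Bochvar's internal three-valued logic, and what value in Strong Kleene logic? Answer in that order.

In Bochvar's internal three-valued logic: z → z = U → U = U  [any arg is the third value ⇒ result is the third value]
y ∧ x = 0 ∧ 0 = 0
y ↔ (y ∧ x) = 0 ↔ 0 = 1
(z → z) → (y ↔ (y ∧ x)) = U → 1 = U
In Strong Kleene logic: z → z = U → U = U  [¬U ∨ U]
y ∧ x = 0 ∧ 0 = 0
y ↔ (y ∧ x) = 0 ↔ 0 = 1
(z → z) → (y ↔ (y ∧ x)) = U → 1 = 1
They differ because Bochvar's internal three-valued logic and Strong Kleene logic treat U differently under the binary connectives.

U; 1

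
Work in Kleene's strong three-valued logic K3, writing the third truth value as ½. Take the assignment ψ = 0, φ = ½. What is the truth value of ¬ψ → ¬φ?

¬ψ = ¬0 = 1
¬φ = ¬½ = ½
¬ψ → ¬φ = 1 → ½ = ½  [¬1 ∨ ½]

½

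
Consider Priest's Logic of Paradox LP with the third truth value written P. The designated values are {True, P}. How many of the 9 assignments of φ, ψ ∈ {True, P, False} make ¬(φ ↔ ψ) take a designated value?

Of the 9 assignments, 7 give a value in {True, P}.

7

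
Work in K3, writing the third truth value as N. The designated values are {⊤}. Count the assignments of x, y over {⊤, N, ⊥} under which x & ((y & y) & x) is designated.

1

Designated under: (x=⊤, y=⊤).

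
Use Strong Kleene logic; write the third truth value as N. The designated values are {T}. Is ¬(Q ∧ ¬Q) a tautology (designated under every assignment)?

No

Countermodel: Q=N gives N, which is not designated.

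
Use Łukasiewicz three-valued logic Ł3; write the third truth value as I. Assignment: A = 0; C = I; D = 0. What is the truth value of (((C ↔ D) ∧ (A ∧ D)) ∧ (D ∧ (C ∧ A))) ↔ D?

C ↔ D = I ↔ 0 = I  [1 − |½−0|]
A ∧ D = 0 ∧ 0 = 0
(C ↔ D) ∧ (A ∧ D) = I ∧ 0 = 0
C ∧ A = I ∧ 0 = 0
D ∧ (C ∧ A) = 0 ∧ 0 = 0
((C ↔ D) ∧ (A ∧ D)) ∧ (D ∧ (C ∧ A)) = 0 ∧ 0 = 0
(((C ↔ D) ∧ (A ∧ D)) ∧ (D ∧ (C ∧ A))) ↔ D = 0 ↔ 0 = 1

1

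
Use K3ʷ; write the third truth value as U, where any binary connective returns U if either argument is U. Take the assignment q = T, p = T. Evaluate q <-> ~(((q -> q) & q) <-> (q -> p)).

F

q -> q = T -> T = T
(q -> q) & q = T & T = T
q -> p = T -> T = T
((q -> q) & q) <-> (q -> p) = T <-> T = T
~(((q -> q) & q) <-> (q -> p)) = ~T = F
q <-> ~(((q -> q) & q) <-> (q -> p)) = T <-> F = F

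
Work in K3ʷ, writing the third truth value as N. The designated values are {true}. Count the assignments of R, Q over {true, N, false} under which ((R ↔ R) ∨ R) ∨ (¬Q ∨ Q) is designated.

Designated under: (R=true, Q=true); (R=true, Q=false); (R=false, Q=true); (R=false, Q=false).

4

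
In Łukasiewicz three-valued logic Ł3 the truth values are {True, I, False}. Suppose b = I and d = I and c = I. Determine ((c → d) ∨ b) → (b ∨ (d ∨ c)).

I

c → d = I → I = True  [min(1, 1−½+½)]
(c → d) ∨ b = True ∨ I = True
d ∨ c = I ∨ I = I
b ∨ (d ∨ c) = I ∨ I = I
((c → d) ∨ b) → (b ∨ (d ∨ c)) = True → I = I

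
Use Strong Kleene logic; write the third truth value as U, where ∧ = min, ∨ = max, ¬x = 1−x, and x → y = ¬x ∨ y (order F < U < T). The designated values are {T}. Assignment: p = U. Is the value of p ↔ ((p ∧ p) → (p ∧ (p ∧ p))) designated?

No

p ∧ p = U ∧ U = U
p ∧ p = U ∧ U = U
p ∧ (p ∧ p) = U ∧ U = U
(p ∧ p) → (p ∧ (p ∧ p)) = U → U = U
p ↔ ((p ∧ p) → (p ∧ (p ∧ p))) = U ↔ U = U
U ∉ {T}.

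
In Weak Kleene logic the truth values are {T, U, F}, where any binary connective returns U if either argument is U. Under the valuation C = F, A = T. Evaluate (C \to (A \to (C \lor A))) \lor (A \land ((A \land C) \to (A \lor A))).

C \lor A = F \lor T = T
A \to (C \lor A) = T \to T = T
C \to (A \to (C \lor A)) = F \to T = T
A \land C = T \land F = F
A \lor A = T \lor T = T
(A \land C) \to (A \lor A) = F \to T = T
A \land ((A \land C) \to (A \lor A)) = T \land T = T
(C \to (A \to (C \lor A))) \lor (A \land ((A \land C) \to (A \lor A))) = T \lor T = T

T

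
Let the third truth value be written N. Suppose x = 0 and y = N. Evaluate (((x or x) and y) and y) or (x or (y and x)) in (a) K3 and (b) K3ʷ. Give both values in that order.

In K3: x or x = 0 or 0 = 0
(x or x) and y = 0 and N = 0
((x or x) and y) and y = 0 and N = 0
y and x = N and 0 = 0
x or (y and x) = 0 or 0 = 0
(((x or x) and y) and y) or (x or (y and x)) = 0 or 0 = 0
In K3ʷ: x or x = 0 or 0 = 0
(x or x) and y = 0 and N = N
((x or x) and y) and y = N and N = N
y and x = N and 0 = N
x or (y and x) = 0 or N = N
(((x or x) and y) and y) or (x or (y and x)) = N or N = N
They differ because K3 and K3ʷ treat N differently under the binary connectives.

0; N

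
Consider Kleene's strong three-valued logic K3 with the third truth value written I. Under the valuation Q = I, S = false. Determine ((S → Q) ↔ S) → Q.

S → Q = false → I = true  [¬false ∨ I]
(S → Q) ↔ S = true ↔ false = false
((S → Q) ↔ S) → Q = false → I = true

true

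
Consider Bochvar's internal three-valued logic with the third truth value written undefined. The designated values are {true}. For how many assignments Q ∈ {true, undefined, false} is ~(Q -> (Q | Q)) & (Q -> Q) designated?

0

Q=true: false ·
Q=undefined: undefined ·
Q=false: false ·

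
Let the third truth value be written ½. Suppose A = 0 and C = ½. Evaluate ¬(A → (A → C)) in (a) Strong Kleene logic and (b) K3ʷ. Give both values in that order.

0; ½

In Strong Kleene logic: A → C = 0 → ½ = 1  [¬0 ∨ ½]
A → (A → C) = 0 → 1 = 1
¬(A → (A → C)) = ¬1 = 0
In K3ʷ: A → C = 0 → ½ = ½
A → (A → C) = 0 → ½ = ½
¬(A → (A → C)) = ¬½ = ½
They differ because Strong Kleene logic and K3ʷ treat ½ differently under the binary connectives.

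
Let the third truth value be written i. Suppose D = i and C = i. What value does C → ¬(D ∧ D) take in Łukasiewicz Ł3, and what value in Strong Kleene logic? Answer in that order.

In Łukasiewicz Ł3: D ∧ D = i ∧ i = i
¬(D ∧ D) = ¬i = i
C → ¬(D ∧ D) = i → i = True  [min(1, 1−½+½)]
In Strong Kleene logic: D ∧ D = i ∧ i = i
¬(D ∧ D) = ¬i = i
C → ¬(D ∧ D) = i → i = i
They differ because Łukasiewicz Ł3 and Strong Kleene logic treat i differently under implication.

True; i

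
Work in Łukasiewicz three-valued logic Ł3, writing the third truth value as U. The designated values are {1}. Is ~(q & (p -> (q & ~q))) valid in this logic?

Countermodel: q=1, p=U gives U, which is not designated.

No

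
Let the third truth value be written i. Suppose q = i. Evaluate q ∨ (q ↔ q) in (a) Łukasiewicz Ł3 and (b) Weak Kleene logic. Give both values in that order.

In Łukasiewicz Ł3: q ↔ q = i ↔ i = T  [1 − |½−½|]
q ∨ (q ↔ q) = i ∨ T = T
In Weak Kleene logic: q ↔ q = i ↔ i = i
q ∨ (q ↔ q) = i ∨ i = i
They differ because Łukasiewicz Ł3 and Weak Kleene logic treat i differently under the binary connectives.

T; i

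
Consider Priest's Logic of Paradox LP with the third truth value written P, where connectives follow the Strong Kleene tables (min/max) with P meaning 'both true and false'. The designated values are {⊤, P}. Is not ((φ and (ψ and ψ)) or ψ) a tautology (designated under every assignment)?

No

Countermodel: φ=⊤, ψ=⊤ gives ⊥, which is not designated.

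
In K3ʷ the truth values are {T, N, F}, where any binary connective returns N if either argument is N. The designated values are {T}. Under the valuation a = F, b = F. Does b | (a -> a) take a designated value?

Yes

a -> a = F -> F = T
b | (a -> a) = F | T = T
T ∈ {T}.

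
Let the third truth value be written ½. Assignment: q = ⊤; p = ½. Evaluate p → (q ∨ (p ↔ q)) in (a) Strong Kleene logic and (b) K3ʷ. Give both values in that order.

⊤; ½

In Strong Kleene logic: p ↔ q = ½ ↔ ⊤ = ½
q ∨ (p ↔ q) = ⊤ ∨ ½ = ⊤
p → (q ∨ (p ↔ q)) = ½ → ⊤ = ⊤
In K3ʷ: p ↔ q = ½ ↔ ⊤ = ½
q ∨ (p ↔ q) = ⊤ ∨ ½ = ½
p → (q ∨ (p ↔ q)) = ½ → ½ = ½  [any arg is the third value ⇒ result is the third value]
They differ because Strong Kleene logic and K3ʷ treat ½ differently under the binary connectives.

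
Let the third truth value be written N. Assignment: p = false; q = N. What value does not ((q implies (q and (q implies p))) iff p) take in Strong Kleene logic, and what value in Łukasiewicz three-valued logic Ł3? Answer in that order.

In Strong Kleene logic: q implies p = N implies false = N  [not N or false]
q and (q implies p) = N and N = N
q implies (q and (q implies p)) = N implies N = N
(q implies (q and (q implies p))) iff p = N iff false = N
not ((q implies (q and (q implies p))) iff p) = not N = N
In Łukasiewicz three-valued logic Ł3: q implies p = N implies false = N  [min(1, 1−½+0)]
q and (q implies p) = N and N = N
q implies (q and (q implies p)) = N implies N = true
(q implies (q and (q implies p))) iff p = true iff false = false
not ((q implies (q and (q implies p))) iff p) = not false = true
They differ because Strong Kleene logic and Łukasiewicz three-valued logic Ł3 treat N differently under implication.

N; true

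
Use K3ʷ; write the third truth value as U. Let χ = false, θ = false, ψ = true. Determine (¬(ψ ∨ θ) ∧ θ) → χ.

ψ ∨ θ = true ∨ false = true
¬(ψ ∨ θ) = ¬true = false
¬(ψ ∨ θ) ∧ θ = false ∧ false = false
(¬(ψ ∨ θ) ∧ θ) → χ = false → false = true

true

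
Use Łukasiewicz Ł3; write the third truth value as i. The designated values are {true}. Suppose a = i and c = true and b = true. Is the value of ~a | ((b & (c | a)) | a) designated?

~a = ~i = i
c | a = true | i = true
b & (c | a) = true & true = true
(b & (c | a)) | a = true | i = true
~a | ((b & (c | a)) | a) = i | true = true
true ∈ {true}.

Yes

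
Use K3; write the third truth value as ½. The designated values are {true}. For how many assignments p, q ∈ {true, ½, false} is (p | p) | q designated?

5

Of the 9 assignments, 5 give a value in {true}.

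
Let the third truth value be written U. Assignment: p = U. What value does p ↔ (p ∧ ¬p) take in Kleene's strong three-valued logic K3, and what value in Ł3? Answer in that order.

U; 1

In Kleene's strong three-valued logic K3: ¬p = ¬U = U
p ∧ ¬p = U ∧ U = U
p ↔ (p ∧ ¬p) = U ↔ U = U
In Ł3: ¬p = ¬U = U
p ∧ ¬p = U ∧ U = U
p ↔ (p ∧ ¬p) = U ↔ U = 1
They differ because Kleene's strong three-valued logic K3 and Ł3 treat U differently under implication.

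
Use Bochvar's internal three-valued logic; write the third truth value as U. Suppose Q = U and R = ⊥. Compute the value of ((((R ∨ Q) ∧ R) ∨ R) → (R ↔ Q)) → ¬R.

U

R ∨ Q = ⊥ ∨ U = U
(R ∨ Q) ∧ R = U ∧ ⊥ = U
((R ∨ Q) ∧ R) ∨ R = U ∨ ⊥ = U
R ↔ Q = ⊥ ↔ U = U
(((R ∨ Q) ∧ R) ∨ R) → (R ↔ Q) = U → U = U
¬R = ¬⊥ = ⊤
((((R ∨ Q) ∧ R) ∨ R) → (R ↔ Q)) → ¬R = U → ⊤ = U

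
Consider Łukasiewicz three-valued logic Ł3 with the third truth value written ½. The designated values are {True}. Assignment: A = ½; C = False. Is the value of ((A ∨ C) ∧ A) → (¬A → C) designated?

Yes

A ∨ C = ½ ∨ False = ½
(A ∨ C) ∧ A = ½ ∧ ½ = ½
¬A = ¬½ = ½
¬A → C = ½ → False = ½  [min(1, 1−½+0)]
((A ∨ C) ∧ A) → (¬A → C) = ½ → ½ = True
True ∈ {True}.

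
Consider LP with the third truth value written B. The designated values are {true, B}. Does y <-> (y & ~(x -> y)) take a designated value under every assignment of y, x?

No

Countermodel: y=true, x=true gives false, which is not designated.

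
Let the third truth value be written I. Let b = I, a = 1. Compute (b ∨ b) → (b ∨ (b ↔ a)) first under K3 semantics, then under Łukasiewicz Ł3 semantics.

I; 1

In K3: b ∨ b = I ∨ I = I
b ↔ a = I ↔ 1 = I
b ∨ (b ↔ a) = I ∨ I = I
(b ∨ b) → (b ∨ (b ↔ a)) = I → I = I  [¬I ∨ I]
In Łukasiewicz Ł3: b ∨ b = I ∨ I = I
b ↔ a = I ↔ 1 = I  [1 − |½−1|]
b ∨ (b ↔ a) = I ∨ I = I
(b ∨ b) → (b ∨ (b ↔ a)) = I → I = 1
They differ because K3 and Łukasiewicz Ł3 treat I differently under implication.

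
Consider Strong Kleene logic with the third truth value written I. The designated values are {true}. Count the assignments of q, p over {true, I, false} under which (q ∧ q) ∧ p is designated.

Designated under: (q=true, p=true).

1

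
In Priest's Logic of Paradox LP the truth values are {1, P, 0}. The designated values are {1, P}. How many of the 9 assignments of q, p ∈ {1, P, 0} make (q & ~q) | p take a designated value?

7

Of the 9 assignments, 7 give a value in {1, P}.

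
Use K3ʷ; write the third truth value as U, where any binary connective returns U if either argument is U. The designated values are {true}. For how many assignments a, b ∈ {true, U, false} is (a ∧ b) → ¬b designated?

Designated under: (a=true, b=false); (a=false, b=true); (a=false, b=false).

3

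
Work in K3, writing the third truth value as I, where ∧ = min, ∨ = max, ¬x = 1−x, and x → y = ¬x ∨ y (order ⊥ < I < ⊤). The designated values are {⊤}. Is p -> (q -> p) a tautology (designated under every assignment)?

No

Countermodel: p=I, q=⊤ gives I, which is not designated.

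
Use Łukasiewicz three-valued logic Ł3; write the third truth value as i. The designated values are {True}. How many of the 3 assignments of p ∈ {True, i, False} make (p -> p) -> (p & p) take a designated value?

p=True: True ✓
p=i: i ·
p=False: False ·

1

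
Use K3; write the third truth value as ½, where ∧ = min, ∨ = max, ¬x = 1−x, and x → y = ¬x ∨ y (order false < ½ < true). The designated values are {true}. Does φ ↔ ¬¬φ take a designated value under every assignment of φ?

No

Countermodel: φ=½ gives ½, which is not designated.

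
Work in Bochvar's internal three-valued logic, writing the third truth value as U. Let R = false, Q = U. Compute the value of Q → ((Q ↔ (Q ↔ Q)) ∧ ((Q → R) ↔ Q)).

U

Q ↔ Q = U ↔ U = U
Q ↔ (Q ↔ Q) = U ↔ U = U
Q → R = U → false = U  [any arg is the third value ⇒ result is the third value]
(Q → R) ↔ Q = U ↔ U = U
(Q ↔ (Q ↔ Q)) ∧ ((Q → R) ↔ Q) = U ∧ U = U
Q → ((Q ↔ (Q ↔ Q)) ∧ ((Q → R) ↔ Q)) = U → U = U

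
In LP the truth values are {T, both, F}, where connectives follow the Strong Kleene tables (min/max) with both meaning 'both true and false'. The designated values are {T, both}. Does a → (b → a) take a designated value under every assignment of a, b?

Yes

Every assignment of a, b over {T, both, F} gives a value in {T, both}.
In particular, with a=both, b=both: a → (b → a) = both.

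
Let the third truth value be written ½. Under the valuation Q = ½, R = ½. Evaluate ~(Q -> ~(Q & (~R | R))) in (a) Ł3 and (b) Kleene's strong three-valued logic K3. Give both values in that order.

0; ½

In Ł3: ~R = ~½ = ½
~R | R = ½ | ½ = ½
Q & (~R | R) = ½ & ½ = ½
~(Q & (~R | R)) = ~½ = ½
Q -> ~(Q & (~R | R)) = ½ -> ½ = 1  [min(1, 1−½+½)]
~(Q -> ~(Q & (~R | R))) = ~1 = 0
In Kleene's strong three-valued logic K3: ~R = ~½ = ½
~R | R = ½ | ½ = ½
Q & (~R | R) = ½ & ½ = ½
~(Q & (~R | R)) = ~½ = ½
Q -> ~(Q & (~R | R)) = ½ -> ½ = ½
~(Q -> ~(Q & (~R | R))) = ~½ = ½
They differ because Ł3 and Kleene's strong three-valued logic K3 treat ½ differently under implication.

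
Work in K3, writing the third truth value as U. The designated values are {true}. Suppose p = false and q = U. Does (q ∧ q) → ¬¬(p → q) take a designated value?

Yes

q ∧ q = U ∧ U = U
p → q = false → U = true  [¬false ∨ U]
¬(p → q) = ¬true = false
¬¬(p → q) = ¬false = true
(q ∧ q) → ¬¬(p → q) = U → true = true
true ∈ {true}.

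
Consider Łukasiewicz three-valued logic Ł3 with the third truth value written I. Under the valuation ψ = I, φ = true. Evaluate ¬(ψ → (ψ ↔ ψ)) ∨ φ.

true

ψ ↔ ψ = I ↔ I = true  [1 − |½−½|]
ψ → (ψ ↔ ψ) = I → true = true
¬(ψ → (ψ ↔ ψ)) = ¬true = false
¬(ψ → (ψ ↔ ψ)) ∨ φ = false ∨ true = true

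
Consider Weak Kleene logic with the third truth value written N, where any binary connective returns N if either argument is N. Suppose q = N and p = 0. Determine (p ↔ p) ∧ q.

N

p ↔ p = 0 ↔ 0 = 1
(p ↔ p) ∧ q = 1 ∧ N = N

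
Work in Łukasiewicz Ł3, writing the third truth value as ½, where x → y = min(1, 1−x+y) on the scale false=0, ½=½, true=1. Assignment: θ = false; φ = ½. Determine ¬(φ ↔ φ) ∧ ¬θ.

φ ↔ φ = ½ ↔ ½ = true  [1 − |½−½|]
¬(φ ↔ φ) = ¬true = false
¬θ = ¬false = true
¬(φ ↔ φ) ∧ ¬θ = false ∧ true = false

false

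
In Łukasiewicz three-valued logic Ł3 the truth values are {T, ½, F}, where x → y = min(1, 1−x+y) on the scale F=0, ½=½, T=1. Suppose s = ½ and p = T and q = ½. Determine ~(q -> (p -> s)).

F

p -> s = T -> ½ = ½  [min(1, 1−1+½)]
q -> (p -> s) = ½ -> ½ = T
~(q -> (p -> s)) = ~T = F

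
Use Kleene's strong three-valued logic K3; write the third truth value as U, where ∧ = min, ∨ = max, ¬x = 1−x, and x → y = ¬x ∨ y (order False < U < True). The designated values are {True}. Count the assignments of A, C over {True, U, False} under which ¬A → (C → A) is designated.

Of the 9 assignments, 5 give a value in {True}.

5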